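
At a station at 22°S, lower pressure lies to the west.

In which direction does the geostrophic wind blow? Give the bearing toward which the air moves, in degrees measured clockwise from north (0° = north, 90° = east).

180°

The pressure-gradient force points toward the west (bearing 270°).
Geostrophic balance: in the Southern Hemisphere the Coriolis force deflects motion to the left, so the geostrophic wind blows 90° to the left of the pressure-gradient force (low pressure on the right).
Rotating 270° by 90° counterclockwise gives 180° — the wind blows toward the south.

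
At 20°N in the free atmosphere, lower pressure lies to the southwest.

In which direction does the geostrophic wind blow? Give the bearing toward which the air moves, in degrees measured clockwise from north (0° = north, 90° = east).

The pressure-gradient force points toward the southwest (bearing 225°).
Geostrophic balance: in the Northern Hemisphere the Coriolis force deflects motion to the right, so the geostrophic wind blows 90° to the right of the pressure-gradient force (low pressure on the left).
Rotating 225° by 90° clockwise gives 315° — the wind blows toward the northwest.

315°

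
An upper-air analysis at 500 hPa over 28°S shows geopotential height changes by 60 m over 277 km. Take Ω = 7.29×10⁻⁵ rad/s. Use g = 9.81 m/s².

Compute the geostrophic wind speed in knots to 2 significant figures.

60 knots

Coriolis parameter at 28°S:
f = 2Ω sin φ = 2 × 7.29×10⁻⁵ × sin 28° = 6.84×10⁻⁵ s⁻¹
Height gradient: |∂Z/∂n| = 60 m / 277000 m = 2.17×10⁻⁴
On a pressure surface, geostrophic balance gives V_g = (g/f)|∂Z/∂n|:
V_g = 9.81 × 2.17×10⁻⁴ / 6.84×10⁻⁵ = 31.0 m/s
Converting: 31.0 m/s × 1.944 = 60 knots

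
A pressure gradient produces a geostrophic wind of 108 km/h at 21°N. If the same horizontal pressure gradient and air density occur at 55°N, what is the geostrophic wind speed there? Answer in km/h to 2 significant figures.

47 km/h

With the same pressure gradient and density, V_g ∝ 1/f ∝ 1/sin φ.
V₂ = V₁ · sin φ₁ / sin φ₂ = 108 × sin 21° / sin 55°
V₂ = 108 × 0.3584/0.8192 = 47 km/h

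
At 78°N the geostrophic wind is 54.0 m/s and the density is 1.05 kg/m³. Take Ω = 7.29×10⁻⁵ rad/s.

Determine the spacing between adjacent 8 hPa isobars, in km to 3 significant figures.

Coriolis parameter at 78°N:
f = 2Ω sin φ = 2 × 7.29×10⁻⁵ × sin 78° = 1.43×10⁻⁴ s⁻¹
Geostrophic balance rearranged: |∂P/∂n| = f ρ V_g
|∂P/∂n| = 1.43×10⁻⁴ × 1.05 × 54.0 = 8.09×10⁻³ Pa/m
Isobar spacing: Δn = ΔP/|∂P/∂n| = 800 Pa / 8.09×10⁻³ Pa/m = 98934 m ≈ 98.9 km

98.9 km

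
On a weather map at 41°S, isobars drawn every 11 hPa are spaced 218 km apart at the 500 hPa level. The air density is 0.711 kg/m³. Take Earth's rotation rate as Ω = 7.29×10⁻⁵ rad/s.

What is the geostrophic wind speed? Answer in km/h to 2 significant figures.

270 km/h

Coriolis parameter at 41°S:
f = 2Ω sin φ = 2 × 7.29×10⁻⁵ × sin 41° = 9.57×10⁻⁵ s⁻¹
Pressure gradient: |∂P/∂n| = 1100 Pa / 218000 m = 5.05×10⁻³ Pa/m
Geostrophic balance (pressure-gradient force = Coriolis force):
V_g = (1/(fρ)) |∂P/∂n| = 5.05×10⁻³ / (9.57×10⁻⁵ × 0.711) = 74.2 m/s
Converting: 74.2 m/s × 3.6 = 270 km/h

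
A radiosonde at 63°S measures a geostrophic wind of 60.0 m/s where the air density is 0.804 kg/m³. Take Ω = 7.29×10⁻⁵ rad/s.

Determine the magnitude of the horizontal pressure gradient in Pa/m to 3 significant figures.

6.27×10⁻³ Pa/m

Coriolis parameter at 63°S:
f = 2Ω sin φ = 2 × 7.29×10⁻⁵ × sin 63° = 1.30×10⁻⁴ s⁻¹
Geostrophic balance rearranged: |∂P/∂n| = f ρ V_g
|∂P/∂n| = 1.30×10⁻⁴ × 0.804 × 60.0 = 6.27×10⁻³ Pa/m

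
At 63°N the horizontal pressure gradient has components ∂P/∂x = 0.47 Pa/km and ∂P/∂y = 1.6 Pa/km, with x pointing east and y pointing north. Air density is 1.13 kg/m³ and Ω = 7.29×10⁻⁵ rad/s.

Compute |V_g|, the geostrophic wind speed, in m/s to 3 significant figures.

11.4 m/s

Coriolis parameter at 63°N:
f = 2Ω sin φ = 2 × 7.29×10⁻⁵ × sin 63° = 1.30×10⁻⁴ s⁻¹
Component geostrophic relations (x east, y north):
u_g = −(1/(fρ)) ∂P/∂y,  v_g = (1/(fρ)) ∂P/∂x
u_g = −(1.6×10⁻³)/(1.30×10⁻⁴ × 1.13) = −10.9 m/s;  v_g = (0.47×10⁻³)/(1.30×10⁻⁴ × 1.13) = 3.20 m/s
|V_g| = √(u_g² + v_g²) = 11.4 m/s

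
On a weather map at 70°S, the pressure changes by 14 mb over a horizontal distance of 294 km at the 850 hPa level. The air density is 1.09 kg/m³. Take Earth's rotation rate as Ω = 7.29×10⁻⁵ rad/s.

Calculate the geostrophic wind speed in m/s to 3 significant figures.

Coriolis parameter at 70°S:
f = 2Ω sin φ = 2 × 7.29×10⁻⁵ × sin 70° = 1.37×10⁻⁴ s⁻¹
Pressure gradient: |∂P/∂n| = 1400 Pa / 294000 m = 4.76×10⁻³ Pa/m
Geostrophic balance (pressure-gradient force = Coriolis force):
V_g = (1/(fρ)) |∂P/∂n| = 4.76×10⁻³ / (1.37×10⁻⁴ × 1.09) = 31.9 m/s

31.9 m/s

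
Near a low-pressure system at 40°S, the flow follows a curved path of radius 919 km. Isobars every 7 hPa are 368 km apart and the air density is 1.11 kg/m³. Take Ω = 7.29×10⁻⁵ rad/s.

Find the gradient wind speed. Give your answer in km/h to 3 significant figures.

55.8 km/h

Coriolis parameter at 40°S:
f = 2Ω sin φ = 2 × 7.29×10⁻⁵ × sin 40° = 9.37×10⁻⁵ s⁻¹
Pressure gradient: |∂P/∂n| = 700 Pa / 368000 m = 1.90×10⁻³ Pa/m
Geostrophic speed: V_g = |∂P/∂n|/(fρ) = 1.90×10⁻³/(9.37×10⁻⁵ × 1.11) = 18.3 m/s
Around a low, centrifugal force acts outward with Coriolis, so pressure-gradient force balances both:
(1/ρ)|∂P/∂n| = fV + V²/R  →  V² + fR·V − fR·V_g = 0
With fR = 9.37×10⁻⁵ × 919×10³ m = 86.1 m/s:
V = [−fR + √((fR)² + 4 fR V_g)]/2 = [−86.1 + √(86.1² + 4×86.1×18.3)]/2 = 15.5 m/s
Subgeostrophic (V < V_g = 18.3 m/s), as expected around a low.
Converting: 15.5 m/s × 3.6 = 55.8 km/h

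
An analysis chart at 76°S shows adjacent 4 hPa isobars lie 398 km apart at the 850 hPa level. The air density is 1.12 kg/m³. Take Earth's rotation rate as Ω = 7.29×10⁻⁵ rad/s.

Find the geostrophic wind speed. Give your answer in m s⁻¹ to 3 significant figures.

6.34 m s⁻¹

Coriolis parameter at 76°S:
f = 2Ω sin φ = 2 × 7.29×10⁻⁵ × sin 76° = 1.41×10⁻⁴ s⁻¹
Pressure gradient: |∂P/∂n| = 400 Pa / 398000 m = 1.01×10⁻³ Pa/m
Geostrophic balance (pressure-gradient force = Coriolis force):
V_g = (1/(fρ)) |∂P/∂n| = 1.01×10⁻³ / (1.41×10⁻⁴ × 1.12) = 6.34 m/s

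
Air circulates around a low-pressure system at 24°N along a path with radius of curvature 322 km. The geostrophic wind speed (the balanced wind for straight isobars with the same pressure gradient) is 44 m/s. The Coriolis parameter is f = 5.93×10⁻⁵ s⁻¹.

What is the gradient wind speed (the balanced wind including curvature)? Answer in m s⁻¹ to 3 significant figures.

Around a low, centrifugal force acts outward with Coriolis, so pressure-gradient force balances both:
(1/ρ)|∂P/∂n| = fV + V²/R  →  V² + fR·V − fR·V_g = 0
With fR = 5.93×10⁻⁵ × 322×10³ m = 19.1 m/s:
V = [−fR + √((fR)² + 4 fR V_g)]/2 = [−19.1 + √(19.1² + 4×19.1×44)]/2 = 21 m/s
Subgeostrophic (V < V_g = 44 m/s), as expected around a low.

21.0 m s⁻¹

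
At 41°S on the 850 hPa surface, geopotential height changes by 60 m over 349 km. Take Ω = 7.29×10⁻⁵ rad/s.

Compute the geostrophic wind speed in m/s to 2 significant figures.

18 m/s

Coriolis parameter at 41°S:
f = 2Ω sin φ = 2 × 7.29×10⁻⁵ × sin 41° = 9.57×10⁻⁵ s⁻¹
Height gradient: |∂Z/∂n| = 60 m / 349000 m = 1.72×10⁻⁴
On a pressure surface, geostrophic balance gives V_g = (g/f)|∂Z/∂n|:
V_g = 9.81 × 1.72×10⁻⁴ / 9.57×10⁻⁵ = 17.6 m/s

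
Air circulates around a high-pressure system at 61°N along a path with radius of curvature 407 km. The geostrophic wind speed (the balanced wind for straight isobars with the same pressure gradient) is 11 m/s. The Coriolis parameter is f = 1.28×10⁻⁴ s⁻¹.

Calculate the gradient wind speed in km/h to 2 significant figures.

Around a high, pressure-gradient force acts outward with centrifugal, so Coriolis balances both:
fV = (1/ρ)|∂P/∂n| + V²/R  →  V² − fR·V + fR·V_g = 0
With fR = 1.28×10⁻⁴ × 407×10³ m = 52.1 m/s:
V = [fR − √((fR)² − 4 fR V_g)]/2 = [52.1 − √(52.1² − 4×52.1×11)]/2 = 15.8 m/s
Supergeostrophic (V > V_g = 11 m/s), as expected around a high.
Converting: 15.8 m/s × 3.6 = 57 km/h

57 km/h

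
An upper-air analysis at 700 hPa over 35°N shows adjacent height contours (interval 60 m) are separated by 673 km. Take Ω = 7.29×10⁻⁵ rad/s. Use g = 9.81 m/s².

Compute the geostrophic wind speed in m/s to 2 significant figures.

10 m/s

Coriolis parameter at 35°N:
f = 2Ω sin φ = 2 × 7.29×10⁻⁵ × sin 35° = 8.36×10⁻⁵ s⁻¹
Height gradient: |∂Z/∂n| = 60 m / 673000 m = 8.92×10⁻⁵
On a pressure surface, geostrophic balance gives V_g = (g/f)|∂Z/∂n|:
V_g = 9.81 × 8.92×10⁻⁵ / 8.36×10⁻⁵ = 10.5 m/s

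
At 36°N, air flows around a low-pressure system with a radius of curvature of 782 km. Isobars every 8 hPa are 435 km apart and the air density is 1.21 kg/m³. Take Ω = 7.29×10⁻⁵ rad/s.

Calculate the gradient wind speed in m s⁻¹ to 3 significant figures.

14.6 m s⁻¹

Coriolis parameter at 36°N:
f = 2Ω sin φ = 2 × 7.29×10⁻⁵ × sin 36° = 8.57×10⁻⁵ s⁻¹
Pressure gradient: |∂P/∂n| = 800 Pa / 435000 m = 1.84×10⁻³ Pa/m
Geostrophic speed: V_g = |∂P/∂n|/(fρ) = 1.84×10⁻³/(8.57×10⁻⁵ × 1.21) = 17.7 m/s
Around a low, centrifugal force acts outward with Coriolis, so pressure-gradient force balances both:
(1/ρ)|∂P/∂n| = fV + V²/R  →  V² + fR·V − fR·V_g = 0
With fR = 8.57×10⁻⁵ × 782×10³ m = 67.0 m/s:
V = [−fR + √((fR)² + 4 fR V_g)]/2 = [−67.0 + √(67.0² + 4×67.0×17.7)]/2 = 14.6 m/s
Subgeostrophic (V < V_g = 17.7 m/s), as expected around a low.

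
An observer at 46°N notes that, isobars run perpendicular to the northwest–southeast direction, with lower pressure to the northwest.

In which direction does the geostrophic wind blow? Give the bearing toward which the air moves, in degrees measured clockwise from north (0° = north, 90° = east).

045°

The pressure-gradient force points toward the northwest (bearing 315°).
Geostrophic balance: in the Northern Hemisphere the Coriolis force deflects motion to the right, so the geostrophic wind blows 90° to the right of the pressure-gradient force (low pressure on the left).
Rotating 315° by 90° clockwise gives 045° — the wind blows toward the northeast.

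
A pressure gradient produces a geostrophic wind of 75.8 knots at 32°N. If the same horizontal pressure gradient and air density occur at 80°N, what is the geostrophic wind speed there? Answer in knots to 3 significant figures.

40.8 knots

With the same pressure gradient and density, V_g ∝ 1/f ∝ 1/sin φ.
V₂ = V₁ · sin φ₁ / sin φ₂ = 75.8 × sin 32° / sin 80°
V₂ = 75.8 × 0.5299/0.9848 = 40.8 knots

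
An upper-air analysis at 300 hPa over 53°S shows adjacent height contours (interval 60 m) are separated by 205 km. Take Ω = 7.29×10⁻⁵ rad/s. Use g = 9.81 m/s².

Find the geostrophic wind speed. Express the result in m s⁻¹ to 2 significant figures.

25 m s⁻¹

Coriolis parameter at 53°S:
f = 2Ω sin φ = 2 × 7.29×10⁻⁵ × sin 53° = 1.16×10⁻⁴ s⁻¹
Height gradient: |∂Z/∂n| = 60 m / 205000 m = 2.93×10⁻⁴
On a pressure surface, geostrophic balance gives V_g = (g/f)|∂Z/∂n|:
V_g = 9.81 × 2.93×10⁻⁴ / 1.16×10⁻⁴ = 24.7 m/s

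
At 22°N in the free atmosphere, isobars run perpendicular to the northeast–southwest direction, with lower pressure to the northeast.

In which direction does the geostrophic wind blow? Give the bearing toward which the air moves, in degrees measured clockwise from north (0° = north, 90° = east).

135°

The pressure-gradient force points toward the northeast (bearing 045°).
Geostrophic balance: in the Northern Hemisphere the Coriolis force deflects motion to the right, so the geostrophic wind blows 90° to the right of the pressure-gradient force (low pressure on the left).
Rotating 045° by 90° clockwise gives 135° — the wind blows toward the southeast.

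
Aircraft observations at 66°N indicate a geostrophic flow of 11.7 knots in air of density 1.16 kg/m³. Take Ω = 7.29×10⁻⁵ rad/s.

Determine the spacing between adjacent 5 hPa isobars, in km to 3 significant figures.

538 km

Coriolis parameter at 66°N:
f = 2Ω sin φ = 2 × 7.29×10⁻⁵ × sin 66° = 1.33×10⁻⁴ s⁻¹
Wind speed in SI: 11.7 knots = 6.02 m/s
Geostrophic balance rearranged: |∂P/∂n| = f ρ V_g
|∂P/∂n| = 1.33×10⁻⁴ × 1.16 × 6.02 = 9.30×10⁻⁴ Pa/m
Isobar spacing: Δn = ΔP/|∂P/∂n| = 500 Pa / 9.30×10⁻⁴ Pa/m = 537651 m ≈ 538 km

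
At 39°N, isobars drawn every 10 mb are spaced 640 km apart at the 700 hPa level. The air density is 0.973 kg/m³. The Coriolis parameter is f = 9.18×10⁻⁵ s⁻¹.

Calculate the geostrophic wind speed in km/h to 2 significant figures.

63 km/h

Pressure gradient: |∂P/∂n| = 1000 Pa / 640000 m = 1.56×10⁻³ Pa/m
Geostrophic balance (pressure-gradient force = Coriolis force):
V_g = (1/(fρ)) |∂P/∂n| = 1.56×10⁻³ / (9.18×10⁻⁵ × 0.973) = 17.5 m/s
Converting: 17.5 m/s × 3.6 = 63 km/h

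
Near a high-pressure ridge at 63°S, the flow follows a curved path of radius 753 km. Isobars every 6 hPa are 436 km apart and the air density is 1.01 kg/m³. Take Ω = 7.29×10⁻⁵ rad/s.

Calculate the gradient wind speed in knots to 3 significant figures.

23.2 knots

Coriolis parameter at 63°S:
f = 2Ω sin φ = 2 × 7.29×10⁻⁵ × sin 63° = 1.30×10⁻⁴ s⁻¹
Pressure gradient: |∂P/∂n| = 600 Pa / 436000 m = 1.38×10⁻³ Pa/m
Geostrophic speed: V_g = |∂P/∂n|/(fρ) = 1.38×10⁻³/(1.30×10⁻⁴ × 1.01) = 10.5 m/s
Around a high, pressure-gradient force acts outward with centrifugal, so Coriolis balances both:
fV = (1/ρ)|∂P/∂n| + V²/R  →  V² − fR·V + fR·V_g = 0
With fR = 1.30×10⁻⁴ × 753×10³ m = 97.8 m/s:
V = [fR − √((fR)² − 4 fR V_g)]/2 = [97.8 − √(97.8² − 4×97.8×10.5)]/2 = 11.9 m/s
Supergeostrophic (V > V_g = 10.5 m/s), as expected around a high.
Converting: 11.9 m/s × 1.944 = 23.2 knots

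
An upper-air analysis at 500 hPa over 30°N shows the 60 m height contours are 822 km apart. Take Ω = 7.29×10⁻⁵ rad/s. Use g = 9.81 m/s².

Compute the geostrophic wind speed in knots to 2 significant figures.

19 knots

Coriolis parameter at 30°N:
f = 2Ω sin φ = 2 × 7.29×10⁻⁵ × sin 30° = 7.29×10⁻⁵ s⁻¹
Height gradient: |∂Z/∂n| = 60 m / 822000 m = 7.30×10⁻⁵
On a pressure surface, geostrophic balance gives V_g = (g/f)|∂Z/∂n|:
V_g = 9.81 × 7.30×10⁻⁵ / 7.29×10⁻⁵ = 9.82 m/s
Converting: 9.82 m/s × 1.944 = 19 knots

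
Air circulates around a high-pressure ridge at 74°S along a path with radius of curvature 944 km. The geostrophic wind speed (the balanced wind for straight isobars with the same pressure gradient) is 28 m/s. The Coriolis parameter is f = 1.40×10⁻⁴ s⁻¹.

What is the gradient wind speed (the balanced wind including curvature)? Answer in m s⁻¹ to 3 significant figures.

Around a high, pressure-gradient force acts outward with centrifugal, so Coriolis balances both:
fV = (1/ρ)|∂P/∂n| + V²/R  →  V² − fR·V + fR·V_g = 0
With fR = 1.40×10⁻⁴ × 944×10³ m = 132 m/s:
V = [fR − √((fR)² − 4 fR V_g)]/2 = [132 − √(132² − 4×132×28)]/2 = 40.3 m/s
Supergeostrophic (V > V_g = 28 m/s), as expected around a high.

40.3 m s⁻¹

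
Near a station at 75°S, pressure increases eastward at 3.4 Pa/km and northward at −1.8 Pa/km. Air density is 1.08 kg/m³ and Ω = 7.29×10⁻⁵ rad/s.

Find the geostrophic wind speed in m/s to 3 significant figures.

Coriolis parameter at 75°S:
f = 2Ω sin φ = 2 × 7.29×10⁻⁵ × sin 75° = 1.41×10⁻⁴ s⁻¹
In the Southern Hemisphere f is negative: f = −1.41×10⁻⁴ s⁻¹.
Component geostrophic relations (x east, y north):
u_g = −(1/(fρ)) ∂P/∂y,  v_g = (1/(fρ)) ∂P/∂x
u_g = −(−1.8×10⁻³)/(−1.41×10⁻⁴ × 1.08) = −11.8 m/s;  v_g = (3.4×10⁻³)/(−1.41×10⁻⁴ × 1.08) = −22.4 m/s
|V_g| = √(u_g² + v_g²) = 25.3 m/s

25.3 m/s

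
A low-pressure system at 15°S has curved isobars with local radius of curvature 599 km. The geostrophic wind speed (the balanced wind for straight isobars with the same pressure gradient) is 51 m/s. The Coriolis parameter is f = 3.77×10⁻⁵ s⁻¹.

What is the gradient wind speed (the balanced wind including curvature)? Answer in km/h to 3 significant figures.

Around a low, centrifugal force acts outward with Coriolis, so pressure-gradient force balances both:
(1/ρ)|∂P/∂n| = fV + V²/R  →  V² + fR·V − fR·V_g = 0
With fR = 3.77×10⁻⁵ × 599×10³ m = 22.6 m/s:
V = [−fR + √((fR)² + 4 fR V_g)]/2 = [−22.6 + √(22.6² + 4×22.6×51)]/2 = 24.5 m/s
Subgeostrophic (V < V_g = 51 m/s), as expected around a low.
Converting: 24.5 m/s × 3.6 = 88.1 km/h

88.1 km/h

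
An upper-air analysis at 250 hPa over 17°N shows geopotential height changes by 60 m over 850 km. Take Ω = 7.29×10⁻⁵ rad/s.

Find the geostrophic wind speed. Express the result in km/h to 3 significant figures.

Coriolis parameter at 17°N:
f = 2Ω sin φ = 2 × 7.29×10⁻⁵ × sin 17° = 4.26×10⁻⁵ s⁻¹
Height gradient: |∂Z/∂n| = 60 m / 850000 m = 7.06×10⁻⁵
On a pressure surface, geostrophic balance gives V_g = (g/f)|∂Z/∂n|:
V_g = 9.81 × 7.06×10⁻⁵ / 4.26×10⁻⁵ = 16.2 m/s
Converting: 16.2 m/s × 3.6 = 58.5 km/h

58.5 km/h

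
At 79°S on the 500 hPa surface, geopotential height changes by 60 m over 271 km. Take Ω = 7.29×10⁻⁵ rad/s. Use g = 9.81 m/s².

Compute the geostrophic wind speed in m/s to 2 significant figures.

15 m/s

Coriolis parameter at 79°S:
f = 2Ω sin φ = 2 × 7.29×10⁻⁵ × sin 79° = 1.43×10⁻⁴ s⁻¹
Height gradient: |∂Z/∂n| = 60 m / 271000 m = 2.21×10⁻⁴
On a pressure surface, geostrophic balance gives V_g = (g/f)|∂Z/∂n|:
V_g = 9.81 × 2.21×10⁻⁴ / 1.43×10⁻⁴ = 15.2 m/s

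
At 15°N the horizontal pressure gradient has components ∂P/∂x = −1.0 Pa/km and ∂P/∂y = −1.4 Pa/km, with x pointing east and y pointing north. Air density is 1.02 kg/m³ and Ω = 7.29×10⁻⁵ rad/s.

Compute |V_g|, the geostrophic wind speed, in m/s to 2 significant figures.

45 m/s

Coriolis parameter at 15°N:
f = 2Ω sin φ = 2 × 7.29×10⁻⁵ × sin 15° = 3.77×10⁻⁵ s⁻¹
Component geostrophic relations (x east, y north):
u_g = −(1/(fρ)) ∂P/∂y,  v_g = (1/(fρ)) ∂P/∂x
u_g = −(−1.4×10⁻³)/(3.77×10⁻⁵ × 1.02) = 36.4 m/s;  v_g = (−1.0×10⁻³)/(3.77×10⁻⁵ × 1.02) = −26.0 m/s
|V_g| = √(u_g² + v_g²) = 44.7 m/s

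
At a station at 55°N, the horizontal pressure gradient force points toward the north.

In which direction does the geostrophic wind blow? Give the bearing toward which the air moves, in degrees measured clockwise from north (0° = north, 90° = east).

090°

The pressure-gradient force points toward the north (bearing 000°).
Geostrophic balance: in the Northern Hemisphere the Coriolis force deflects motion to the right, so the geostrophic wind blows 90° to the right of the pressure-gradient force (low pressure on the left).
Rotating 000° by 90° clockwise gives 090° — the wind blows toward the east.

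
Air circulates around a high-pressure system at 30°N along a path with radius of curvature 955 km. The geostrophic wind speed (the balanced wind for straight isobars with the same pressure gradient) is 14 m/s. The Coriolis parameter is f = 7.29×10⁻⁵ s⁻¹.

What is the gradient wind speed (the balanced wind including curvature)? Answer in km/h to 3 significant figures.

69.9 km/h

Around a high, pressure-gradient force acts outward with centrifugal, so Coriolis balances both:
fV = (1/ρ)|∂P/∂n| + V²/R  →  V² − fR·V + fR·V_g = 0
With fR = 7.29×10⁻⁵ × 955×10³ m = 69.6 m/s:
V = [fR − √((fR)² − 4 fR V_g)]/2 = [69.6 − √(69.6² − 4×69.6×14)]/2 = 19.4 m/s
Supergeostrophic (V > V_g = 14 m/s), as expected around a high.
Converting: 19.4 m/s × 3.6 = 69.9 km/h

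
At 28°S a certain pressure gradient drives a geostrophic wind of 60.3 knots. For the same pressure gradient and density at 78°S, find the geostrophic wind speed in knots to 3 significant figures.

28.9 knots

With the same pressure gradient and density, V_g ∝ 1/f ∝ 1/sin φ.
V₂ = V₁ · sin φ₁ / sin φ₂ = 60.3 × sin 28° / sin 78°
V₂ = 60.3 × 0.4695/0.9781 = 28.9 knots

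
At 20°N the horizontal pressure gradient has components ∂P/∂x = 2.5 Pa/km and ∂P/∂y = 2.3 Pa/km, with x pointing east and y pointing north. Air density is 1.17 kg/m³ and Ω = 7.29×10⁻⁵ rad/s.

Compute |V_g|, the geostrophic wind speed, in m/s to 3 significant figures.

Coriolis parameter at 20°N:
f = 2Ω sin φ = 2 × 7.29×10⁻⁵ × sin 20° = 4.99×10⁻⁵ s⁻¹
Component geostrophic relations (x east, y north):
u_g = −(1/(fρ)) ∂P/∂y,  v_g = (1/(fρ)) ∂P/∂x
u_g = −(2.3×10⁻³)/(4.99×10⁻⁵ × 1.17) = −39.4 m/s;  v_g = (2.5×10⁻³)/(4.99×10⁻⁵ × 1.17) = 42.8 m/s
|V_g| = √(u_g² + v_g²) = 58.2 m/s

58.2 m/s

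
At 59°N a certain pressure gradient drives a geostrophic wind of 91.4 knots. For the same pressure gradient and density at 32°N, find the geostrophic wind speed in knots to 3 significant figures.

With the same pressure gradient and density, V_g ∝ 1/f ∝ 1/sin φ.
V₂ = V₁ · sin φ₁ / sin φ₂ = 91.4 × sin 59° / sin 32°
V₂ = 91.4 × 0.8572/0.5299 = 148 knots

148 knots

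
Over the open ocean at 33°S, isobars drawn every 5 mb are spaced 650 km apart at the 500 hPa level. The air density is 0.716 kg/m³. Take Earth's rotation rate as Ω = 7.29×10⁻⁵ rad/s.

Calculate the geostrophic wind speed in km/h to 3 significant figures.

Coriolis parameter at 33°S:
f = 2Ω sin φ = 2 × 7.29×10⁻⁵ × sin 33° = 7.94×10⁻⁵ s⁻¹
Pressure gradient: |∂P/∂n| = 500 Pa / 650000 m = 7.69×10⁻⁴ Pa/m
Geostrophic balance (pressure-gradient force = Coriolis force):
V_g = (1/(fρ)) |∂P/∂n| = 7.69×10⁻⁴ / (7.94×10⁻⁵ × 0.716) = 13.5 m/s
Converting: 13.5 m/s × 3.6 = 48.7 km/h

48.7 km/h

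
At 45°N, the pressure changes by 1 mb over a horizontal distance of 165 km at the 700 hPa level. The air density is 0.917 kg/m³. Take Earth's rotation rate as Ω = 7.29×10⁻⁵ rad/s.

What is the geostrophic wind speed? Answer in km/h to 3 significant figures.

23.1 km/h

Coriolis parameter at 45°N:
f = 2Ω sin φ = 2 × 7.29×10⁻⁵ × sin 45° = 1.03×10⁻⁴ s⁻¹
Pressure gradient: |∂P/∂n| = 100 Pa / 165000 m = 6.06×10⁻⁴ Pa/m
Geostrophic balance (pressure-gradient force = Coriolis force):
V_g = (1/(fρ)) |∂P/∂n| = 6.06×10⁻⁴ / (1.03×10⁻⁴ × 0.917) = 6.41 m/s
Converting: 6.41 m/s × 3.6 = 23.1 km/h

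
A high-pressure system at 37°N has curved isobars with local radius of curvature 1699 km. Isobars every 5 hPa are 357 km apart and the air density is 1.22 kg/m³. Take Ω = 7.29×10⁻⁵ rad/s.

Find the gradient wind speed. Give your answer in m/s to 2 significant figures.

Coriolis parameter at 37°N:
f = 2Ω sin φ = 2 × 7.29×10⁻⁵ × sin 37° = 8.77×10⁻⁵ s⁻¹
Pressure gradient: |∂P/∂n| = 500 Pa / 357000 m = 1.40×10⁻³ Pa/m
Geostrophic speed: V_g = |∂P/∂n|/(fρ) = 1.40×10⁻³/(8.77×10⁻⁵ × 1.22) = 13.1 m/s
Around a high, pressure-gradient force acts outward with centrifugal, so Coriolis balances both:
fV = (1/ρ)|∂P/∂n| + V²/R  →  V² − fR·V + fR·V_g = 0
With fR = 8.77×10⁻⁵ × 1699×10³ m = 149 m/s:
V = [fR − √((fR)² − 4 fR V_g)]/2 = [149 − √(149² − 4×149×13.1)]/2 = 14.5 m/s
Supergeostrophic (V > V_g = 13.1 m/s), as expected around a high.

14 m/s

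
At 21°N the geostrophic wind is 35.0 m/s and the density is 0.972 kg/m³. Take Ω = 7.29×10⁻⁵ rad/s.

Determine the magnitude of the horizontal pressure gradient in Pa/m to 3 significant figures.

1.78×10⁻³ Pa/m

Coriolis parameter at 21°N:
f = 2Ω sin φ = 2 × 7.29×10⁻⁵ × sin 21° = 5.23×10⁻⁵ s⁻¹
Geostrophic balance rearranged: |∂P/∂n| = f ρ V_g
|∂P/∂n| = 5.23×10⁻⁵ × 0.972 × 35.0 = 1.78×10⁻³ Pa/m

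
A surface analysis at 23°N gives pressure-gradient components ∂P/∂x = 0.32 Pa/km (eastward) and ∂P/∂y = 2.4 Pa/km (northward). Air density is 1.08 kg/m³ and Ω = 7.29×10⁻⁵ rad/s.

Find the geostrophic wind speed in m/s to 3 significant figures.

39.4 m/s

Coriolis parameter at 23°N:
f = 2Ω sin φ = 2 × 7.29×10⁻⁵ × sin 23° = 5.70×10⁻⁵ s⁻¹
Component geostrophic relations (x east, y north):
u_g = −(1/(fρ)) ∂P/∂y,  v_g = (1/(fρ)) ∂P/∂x
u_g = −(2.4×10⁻³)/(5.70×10⁻⁵ × 1.08) = −39.0 m/s;  v_g = (0.32×10⁻³)/(5.70×10⁻⁵ × 1.08) = 5.20 m/s
|V_g| = √(u_g² + v_g²) = 39.4 m/s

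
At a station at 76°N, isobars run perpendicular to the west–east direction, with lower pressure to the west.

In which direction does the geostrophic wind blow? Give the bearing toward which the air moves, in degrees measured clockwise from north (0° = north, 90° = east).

The pressure-gradient force points toward the west (bearing 270°).
Geostrophic balance: in the Northern Hemisphere the Coriolis force deflects motion to the right, so the geostrophic wind blows 90° to the right of the pressure-gradient force (low pressure on the left).
Rotating 270° by 90° clockwise gives 000° — the wind blows toward the north.

000°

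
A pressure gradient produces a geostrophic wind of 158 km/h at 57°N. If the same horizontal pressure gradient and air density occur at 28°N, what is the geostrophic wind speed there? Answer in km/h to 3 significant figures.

With the same pressure gradient and density, V_g ∝ 1/f ∝ 1/sin φ.
V₂ = V₁ · sin φ₁ / sin φ₂ = 158 × sin 57° / sin 28°
V₂ = 158 × 0.8387/0.4695 = 282 km/h

282 km/h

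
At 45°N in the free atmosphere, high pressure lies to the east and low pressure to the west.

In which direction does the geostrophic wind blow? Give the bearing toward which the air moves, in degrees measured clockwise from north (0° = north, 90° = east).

000°

The pressure-gradient force points toward the west (bearing 270°).
Geostrophic balance: in the Northern Hemisphere the Coriolis force deflects motion to the right, so the geostrophic wind blows 90° to the right of the pressure-gradient force (low pressure on the left).
Rotating 270° by 90° clockwise gives 000° — the wind blows toward the north.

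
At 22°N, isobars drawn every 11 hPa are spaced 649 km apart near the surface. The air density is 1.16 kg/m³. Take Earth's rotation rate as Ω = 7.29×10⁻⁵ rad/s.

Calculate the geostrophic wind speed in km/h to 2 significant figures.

Coriolis parameter at 22°N:
f = 2Ω sin φ = 2 × 7.29×10⁻⁵ × sin 22° = 5.46×10⁻⁵ s⁻¹
Pressure gradient: |∂P/∂n| = 1100 Pa / 649000 m = 1.69×10⁻³ Pa/m
Geostrophic balance (pressure-gradient force = Coriolis force):
V_g = (1/(fρ)) |∂P/∂n| = 1.69×10⁻³ / (5.46×10⁻⁵ × 1.16) = 26.8 m/s
Converting: 26.8 m/s × 3.6 = 96 km/h

96 km/h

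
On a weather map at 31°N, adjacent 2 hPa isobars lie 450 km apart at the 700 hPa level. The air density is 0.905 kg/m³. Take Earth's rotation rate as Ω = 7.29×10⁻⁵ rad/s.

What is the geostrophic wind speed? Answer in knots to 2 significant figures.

Coriolis parameter at 31°N:
f = 2Ω sin φ = 2 × 7.29×10⁻⁵ × sin 31° = 7.51×10⁻⁵ s⁻¹
Pressure gradient: |∂P/∂n| = 200 Pa / 450000 m = 4.44×10⁻⁴ Pa/m
Geostrophic balance (pressure-gradient force = Coriolis force):
V_g = (1/(fρ)) |∂P/∂n| = 4.44×10⁻⁴ / (7.51×10⁻⁵ × 0.905) = 6.54 m/s
Converting: 6.54 m/s × 1.944 = 13 knots

13 knots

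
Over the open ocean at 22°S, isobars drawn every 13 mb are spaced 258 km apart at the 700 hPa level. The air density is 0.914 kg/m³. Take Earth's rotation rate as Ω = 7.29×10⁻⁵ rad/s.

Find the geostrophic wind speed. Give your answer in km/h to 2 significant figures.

360 km/h

Coriolis parameter at 22°S:
f = 2Ω sin φ = 2 × 7.29×10⁻⁵ × sin 22° = 5.46×10⁻⁵ s⁻¹
Pressure gradient: |∂P/∂n| = 1300 Pa / 258000 m = 5.04×10⁻³ Pa/m
Geostrophic balance (pressure-gradient force = Coriolis force):
V_g = (1/(fρ)) |∂P/∂n| = 5.04×10⁻³ / (5.46×10⁻⁵ × 0.914) = 101 m/s
Converting: 101 m/s × 3.6 = 360 km/h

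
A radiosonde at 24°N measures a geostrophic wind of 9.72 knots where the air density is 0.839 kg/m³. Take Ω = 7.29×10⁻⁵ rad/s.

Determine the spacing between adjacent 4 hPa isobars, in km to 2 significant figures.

Coriolis parameter at 24°N:
f = 2Ω sin φ = 2 × 7.29×10⁻⁵ × sin 24° = 5.93×10⁻⁵ s⁻¹
Wind speed in SI: 9.72 knots = 5.00 m/s
Geostrophic balance rearranged: |∂P/∂n| = f ρ V_g
|∂P/∂n| = 5.93×10⁻⁵ × 0.839 × 5.00 = 2.49×10⁻⁴ Pa/m
Isobar spacing: Δn = ΔP/|∂P/∂n| = 400 Pa / 2.49×10⁻⁴ Pa/m = 1607766 m ≈ 1600 km

1600 km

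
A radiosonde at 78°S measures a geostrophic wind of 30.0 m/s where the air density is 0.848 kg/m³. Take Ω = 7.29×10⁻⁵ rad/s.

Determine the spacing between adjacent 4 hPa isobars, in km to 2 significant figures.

Coriolis parameter at 78°S:
f = 2Ω sin φ = 2 × 7.29×10⁻⁵ × sin 78° = 1.43×10⁻⁴ s⁻¹
Geostrophic balance rearranged: |∂P/∂n| = f ρ V_g
|∂P/∂n| = 1.43×10⁻⁴ × 0.848 × 30.0 = 3.63×10⁻³ Pa/m
Isobar spacing: Δn = ΔP/|∂P/∂n| = 400 Pa / 3.63×10⁻³ Pa/m = 110251 m ≈ 110 km

110 km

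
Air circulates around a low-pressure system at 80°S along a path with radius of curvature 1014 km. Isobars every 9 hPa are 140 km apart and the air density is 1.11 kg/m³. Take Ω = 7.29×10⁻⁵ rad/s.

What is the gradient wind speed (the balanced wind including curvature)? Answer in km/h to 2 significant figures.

120 km/h

Coriolis parameter at 80°S:
f = 2Ω sin φ = 2 × 7.29×10⁻⁵ × sin 80° = 1.44×10⁻⁴ s⁻¹
Pressure gradient: |∂P/∂n| = 900 Pa / 140000 m = 6.43×10⁻³ Pa/m
Geostrophic speed: V_g = |∂P/∂n|/(fρ) = 6.43×10⁻³/(1.44×10⁻⁴ × 1.11) = 40.3 m/s
Around a low, centrifugal force acts outward with Coriolis, so pressure-gradient force balances both:
(1/ρ)|∂P/∂n| = fV + V²/R  →  V² + fR·V − fR·V_g = 0
With fR = 1.44×10⁻⁴ × 1014×10³ m = 146 m/s:
V = [−fR + √((fR)² + 4 fR V_g)]/2 = [−146 + √(146² + 4×146×40.3)]/2 = 32.9 m/s
Subgeostrophic (V < V_g = 40.3 m/s), as expected around a low.
Converting: 32.9 m/s × 3.6 = 120 km/h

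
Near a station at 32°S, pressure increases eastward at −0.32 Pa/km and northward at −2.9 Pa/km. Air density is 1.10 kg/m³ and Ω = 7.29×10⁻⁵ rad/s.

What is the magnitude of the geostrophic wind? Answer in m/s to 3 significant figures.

34.3 m/s

Coriolis parameter at 32°S:
f = 2Ω sin φ = 2 × 7.29×10⁻⁵ × sin 32° = 7.73×10⁻⁵ s⁻¹
In the Southern Hemisphere f is negative: f = −7.73×10⁻⁵ s⁻¹.
Component geostrophic relations (x east, y north):
u_g = −(1/(fρ)) ∂P/∂y,  v_g = (1/(fρ)) ∂P/∂x
u_g = −(−2.9×10⁻³)/(−7.73×10⁻⁵ × 1.10) = −34.1 m/s;  v_g = (−0.32×10⁻³)/(−7.73×10⁻⁵ × 1.10) = 3.77 m/s
|V_g| = √(u_g² + v_g²) = 34.3 m/s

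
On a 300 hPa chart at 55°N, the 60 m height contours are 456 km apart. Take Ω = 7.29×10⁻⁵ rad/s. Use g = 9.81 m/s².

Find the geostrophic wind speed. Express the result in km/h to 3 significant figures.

Coriolis parameter at 55°N:
f = 2Ω sin φ = 2 × 7.29×10⁻⁵ × sin 55° = 1.19×10⁻⁴ s⁻¹
Height gradient: |∂Z/∂n| = 60 m / 456000 m = 1.32×10⁻⁴
On a pressure surface, geostrophic balance gives V_g = (g/f)|∂Z/∂n|:
V_g = 9.81 × 1.32×10⁻⁴ / 1.19×10⁻⁴ = 10.8 m/s
Converting: 10.8 m/s × 3.6 = 38.9 km/h

38.9 km/h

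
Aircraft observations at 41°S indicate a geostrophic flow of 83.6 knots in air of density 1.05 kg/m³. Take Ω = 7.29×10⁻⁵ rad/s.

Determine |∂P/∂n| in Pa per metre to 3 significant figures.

4.32×10⁻³ Pa/m

Coriolis parameter at 41°S:
f = 2Ω sin φ = 2 × 7.29×10⁻⁵ × sin 41° = 9.57×10⁻⁵ s⁻¹
Wind speed in SI: 83.6 knots = 43.0 m/s
Geostrophic balance rearranged: |∂P/∂n| = f ρ V_g
|∂P/∂n| = 9.57×10⁻⁵ × 1.05 × 43.0 = 4.32×10⁻³ Pa/m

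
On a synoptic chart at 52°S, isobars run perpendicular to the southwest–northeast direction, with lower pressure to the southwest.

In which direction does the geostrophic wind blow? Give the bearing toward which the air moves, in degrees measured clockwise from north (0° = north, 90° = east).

The pressure-gradient force points toward the southwest (bearing 225°).
Geostrophic balance: in the Southern Hemisphere the Coriolis force deflects motion to the left, so the geostrophic wind blows 90° to the left of the pressure-gradient force (low pressure on the right).
Rotating 225° by 90° counterclockwise gives 135° — the wind blows toward the southeast.

135°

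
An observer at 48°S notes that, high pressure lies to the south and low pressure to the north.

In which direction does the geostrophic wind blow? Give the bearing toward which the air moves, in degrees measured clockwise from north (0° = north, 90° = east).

270°

The pressure-gradient force points toward the north (bearing 000°).
Geostrophic balance: in the Southern Hemisphere the Coriolis force deflects motion to the left, so the geostrophic wind blows 90° to the left of the pressure-gradient force (low pressure on the right).
Rotating 000° by 90° counterclockwise gives 270° — the wind blows toward the west.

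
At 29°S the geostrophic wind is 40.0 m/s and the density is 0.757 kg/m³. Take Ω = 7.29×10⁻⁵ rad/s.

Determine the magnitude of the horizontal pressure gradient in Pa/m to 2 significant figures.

Coriolis parameter at 29°S:
f = 2Ω sin φ = 2 × 7.29×10⁻⁵ × sin 29° = 7.07×10⁻⁵ s⁻¹
Geostrophic balance rearranged: |∂P/∂n| = f ρ V_g
|∂P/∂n| = 7.07×10⁻⁵ × 0.757 × 40.0 = 2.14×10⁻³ Pa/m

2.1×10⁻³ Pa/m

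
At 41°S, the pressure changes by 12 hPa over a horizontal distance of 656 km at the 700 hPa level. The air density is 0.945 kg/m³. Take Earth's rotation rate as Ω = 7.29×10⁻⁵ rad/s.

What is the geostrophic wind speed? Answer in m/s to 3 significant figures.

20.2 m/s

Coriolis parameter at 41°S:
f = 2Ω sin φ = 2 × 7.29×10⁻⁵ × sin 41° = 9.57×10⁻⁵ s⁻¹
Pressure gradient: |∂P/∂n| = 1200 Pa / 656000 m = 1.83×10⁻³ Pa/m
Geostrophic balance (pressure-gradient force = Coriolis force):
V_g = (1/(fρ)) |∂P/∂n| = 1.83×10⁻³ / (9.57×10⁻⁵ × 0.945) = 20.2 m/s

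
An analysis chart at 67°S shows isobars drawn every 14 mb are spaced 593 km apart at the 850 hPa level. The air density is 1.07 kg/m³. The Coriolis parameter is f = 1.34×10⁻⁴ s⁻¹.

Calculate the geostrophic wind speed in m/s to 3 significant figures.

16.5 m/s

Pressure gradient: |∂P/∂n| = 1400 Pa / 593000 m = 2.36×10⁻³ Pa/m
Geostrophic balance (pressure-gradient force = Coriolis force):
V_g = (1/(fρ)) |∂P/∂n| = 2.36×10⁻³ / (1.34×10⁻⁴ × 1.07) = 16.5 m/s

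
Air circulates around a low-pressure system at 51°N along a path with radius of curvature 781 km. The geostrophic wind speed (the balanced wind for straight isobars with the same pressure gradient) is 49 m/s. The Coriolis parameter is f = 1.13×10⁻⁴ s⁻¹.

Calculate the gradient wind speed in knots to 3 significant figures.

Around a low, centrifugal force acts outward with Coriolis, so pressure-gradient force balances both:
(1/ρ)|∂P/∂n| = fV + V²/R  →  V² + fR·V − fR·V_g = 0
With fR = 1.13×10⁻⁴ × 781×10³ m = 88.3 m/s:
V = [−fR + √((fR)² + 4 fR V_g)]/2 = [−88.3 + √(88.3² + 4×88.3×49)]/2 = 35.1 m/s
Subgeostrophic (V < V_g = 49 m/s), as expected around a low.
Converting: 35.1 m/s × 1.944 = 68.2 knots

68.2 knots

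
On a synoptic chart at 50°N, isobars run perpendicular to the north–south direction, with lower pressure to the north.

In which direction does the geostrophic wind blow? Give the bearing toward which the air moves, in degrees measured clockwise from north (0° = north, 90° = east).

The pressure-gradient force points toward the north (bearing 000°).
Geostrophic balance: in the Northern Hemisphere the Coriolis force deflects motion to the right, so the geostrophic wind blows 90° to the right of the pressure-gradient force (low pressure on the left).
Rotating 000° by 90° clockwise gives 090° — the wind blows toward the east.

090°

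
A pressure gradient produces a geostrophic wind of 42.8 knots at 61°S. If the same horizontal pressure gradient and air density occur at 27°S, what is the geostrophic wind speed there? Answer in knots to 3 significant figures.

82.5 knots

With the same pressure gradient and density, V_g ∝ 1/f ∝ 1/sin φ.
V₂ = V₁ · sin φ₁ / sin φ₂ = 42.8 × sin 61° / sin 27°
V₂ = 42.8 × 0.8746/0.4540 = 82.5 knots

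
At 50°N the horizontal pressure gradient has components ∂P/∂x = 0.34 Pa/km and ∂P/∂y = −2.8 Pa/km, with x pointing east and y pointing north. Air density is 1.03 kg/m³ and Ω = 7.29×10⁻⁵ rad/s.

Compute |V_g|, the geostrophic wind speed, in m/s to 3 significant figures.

Coriolis parameter at 50°N:
f = 2Ω sin φ = 2 × 7.29×10⁻⁵ × sin 50° = 1.12×10⁻⁴ s⁻¹
Component geostrophic relations (x east, y north):
u_g = −(1/(fρ)) ∂P/∂y,  v_g = (1/(fρ)) ∂P/∂x
u_g = −(−2.8×10⁻³)/(1.12×10⁻⁴ × 1.03) = 24.3 m/s;  v_g = (0.34×10⁻³)/(1.12×10⁻⁴ × 1.03) = 2.96 m/s
|V_g| = √(u_g² + v_g²) = 24.5 m/s

24.5 m/s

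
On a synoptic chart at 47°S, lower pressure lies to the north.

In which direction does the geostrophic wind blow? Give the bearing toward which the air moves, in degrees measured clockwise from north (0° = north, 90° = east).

The pressure-gradient force points toward the north (bearing 000°).
Geostrophic balance: in the Southern Hemisphere the Coriolis force deflects motion to the left, so the geostrophic wind blows 90° to the left of the pressure-gradient force (low pressure on the right).
Rotating 000° by 90° counterclockwise gives 270° — the wind blows toward the west.

270°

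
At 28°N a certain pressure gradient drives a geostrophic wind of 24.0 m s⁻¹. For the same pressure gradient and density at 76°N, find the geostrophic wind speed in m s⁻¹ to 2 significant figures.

With the same pressure gradient and density, V_g ∝ 1/f ∝ 1/sin φ.
V₂ = V₁ · sin φ₁ / sin φ₂ = 24.0 × sin 28° / sin 76°
V₂ = 24.0 × 0.4695/0.9703 = 12 m s⁻¹

12 m s⁻¹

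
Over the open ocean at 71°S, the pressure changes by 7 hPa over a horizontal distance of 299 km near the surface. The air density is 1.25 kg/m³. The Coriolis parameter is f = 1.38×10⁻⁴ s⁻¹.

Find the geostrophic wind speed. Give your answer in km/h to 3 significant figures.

48.9 km/h

Pressure gradient: |∂P/∂n| = 700 Pa / 299000 m = 2.34×10⁻³ Pa/m
Geostrophic balance (pressure-gradient force = Coriolis force):
V_g = (1/(fρ)) |∂P/∂n| = 2.34×10⁻³ / (1.38×10⁻⁴ × 1.25) = 13.6 m/s
Converting: 13.6 m/s × 3.6 = 48.9 km/h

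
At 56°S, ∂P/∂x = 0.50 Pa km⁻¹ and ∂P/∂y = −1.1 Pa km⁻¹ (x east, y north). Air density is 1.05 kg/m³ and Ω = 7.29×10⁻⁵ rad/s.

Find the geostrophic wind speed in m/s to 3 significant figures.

Coriolis parameter at 56°S:
f = 2Ω sin φ = 2 × 7.29×10⁻⁵ × sin 56° = 1.21×10⁻⁴ s⁻¹
In the Southern Hemisphere f is negative: f = −1.21×10⁻⁴ s⁻¹.
Component geostrophic relations (x east, y north):
u_g = −(1/(fρ)) ∂P/∂y,  v_g = (1/(fρ)) ∂P/∂x
u_g = −(−1.1×10⁻³)/(−1.21×10⁻⁴ × 1.05) = −8.67 m/s;  v_g = (0.50×10⁻³)/(−1.21×10⁻⁴ × 1.05) = −3.94 m/s
|V_g| = √(u_g² + v_g²) = 9.52 m/s

9.52 m/s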